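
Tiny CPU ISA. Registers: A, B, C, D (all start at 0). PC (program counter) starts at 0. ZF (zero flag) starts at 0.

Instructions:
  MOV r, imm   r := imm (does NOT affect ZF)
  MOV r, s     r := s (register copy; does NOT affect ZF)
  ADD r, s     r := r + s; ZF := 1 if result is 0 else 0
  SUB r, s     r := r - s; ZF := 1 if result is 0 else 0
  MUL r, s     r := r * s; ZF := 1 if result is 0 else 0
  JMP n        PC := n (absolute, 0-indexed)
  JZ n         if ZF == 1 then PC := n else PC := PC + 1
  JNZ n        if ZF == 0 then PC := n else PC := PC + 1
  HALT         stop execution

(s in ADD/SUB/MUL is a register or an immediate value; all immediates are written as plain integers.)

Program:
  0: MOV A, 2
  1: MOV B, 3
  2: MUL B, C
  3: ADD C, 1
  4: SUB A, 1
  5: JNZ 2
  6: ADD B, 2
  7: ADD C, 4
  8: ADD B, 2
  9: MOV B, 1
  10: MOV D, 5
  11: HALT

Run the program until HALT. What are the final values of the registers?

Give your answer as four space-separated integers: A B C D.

Answer: 0 1 6 5

Derivation:
Step 1: PC=0 exec 'MOV A, 2'. After: A=2 B=0 C=0 D=0 ZF=0 PC=1
Step 2: PC=1 exec 'MOV B, 3'. After: A=2 B=3 C=0 D=0 ZF=0 PC=2
Step 3: PC=2 exec 'MUL B, C'. After: A=2 B=0 C=0 D=0 ZF=1 PC=3
Step 4: PC=3 exec 'ADD C, 1'. After: A=2 B=0 C=1 D=0 ZF=0 PC=4
Step 5: PC=4 exec 'SUB A, 1'. After: A=1 B=0 C=1 D=0 ZF=0 PC=5
Step 6: PC=5 exec 'JNZ 2'. After: A=1 B=0 C=1 D=0 ZF=0 PC=2
Step 7: PC=2 exec 'MUL B, C'. After: A=1 B=0 C=1 D=0 ZF=1 PC=3
Step 8: PC=3 exec 'ADD C, 1'. After: A=1 B=0 C=2 D=0 ZF=0 PC=4
Step 9: PC=4 exec 'SUB A, 1'. After: A=0 B=0 C=2 D=0 ZF=1 PC=5
Step 10: PC=5 exec 'JNZ 2'. After: A=0 B=0 C=2 D=0 ZF=1 PC=6
Step 11: PC=6 exec 'ADD B, 2'. After: A=0 B=2 C=2 D=0 ZF=0 PC=7
Step 12: PC=7 exec 'ADD C, 4'. After: A=0 B=2 C=6 D=0 ZF=0 PC=8
Step 13: PC=8 exec 'ADD B, 2'. After: A=0 B=4 C=6 D=0 ZF=0 PC=9
Step 14: PC=9 exec 'MOV B, 1'. After: A=0 B=1 C=6 D=0 ZF=0 PC=10
Step 15: PC=10 exec 'MOV D, 5'. After: A=0 B=1 C=6 D=5 ZF=0 PC=11
Step 16: PC=11 exec 'HALT'. After: A=0 B=1 C=6 D=5 ZF=0 PC=11 HALTED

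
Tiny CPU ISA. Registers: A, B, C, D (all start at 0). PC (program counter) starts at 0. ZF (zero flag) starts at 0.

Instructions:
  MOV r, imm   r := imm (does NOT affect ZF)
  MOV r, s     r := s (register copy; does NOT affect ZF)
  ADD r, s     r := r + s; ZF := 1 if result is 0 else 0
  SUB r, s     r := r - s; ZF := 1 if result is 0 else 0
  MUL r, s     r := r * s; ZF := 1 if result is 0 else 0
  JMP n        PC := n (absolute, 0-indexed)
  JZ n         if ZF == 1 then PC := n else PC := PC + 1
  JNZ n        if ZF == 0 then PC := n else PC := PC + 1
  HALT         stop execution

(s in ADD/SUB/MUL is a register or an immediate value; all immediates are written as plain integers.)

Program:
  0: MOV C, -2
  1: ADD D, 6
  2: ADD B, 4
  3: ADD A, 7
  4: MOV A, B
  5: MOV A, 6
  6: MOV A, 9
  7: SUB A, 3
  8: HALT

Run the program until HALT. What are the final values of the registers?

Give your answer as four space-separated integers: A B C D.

Step 1: PC=0 exec 'MOV C, -2'. After: A=0 B=0 C=-2 D=0 ZF=0 PC=1
Step 2: PC=1 exec 'ADD D, 6'. After: A=0 B=0 C=-2 D=6 ZF=0 PC=2
Step 3: PC=2 exec 'ADD B, 4'. After: A=0 B=4 C=-2 D=6 ZF=0 PC=3
Step 4: PC=3 exec 'ADD A, 7'. After: A=7 B=4 C=-2 D=6 ZF=0 PC=4
Step 5: PC=4 exec 'MOV A, B'. After: A=4 B=4 C=-2 D=6 ZF=0 PC=5
Step 6: PC=5 exec 'MOV A, 6'. After: A=6 B=4 C=-2 D=6 ZF=0 PC=6
Step 7: PC=6 exec 'MOV A, 9'. After: A=9 B=4 C=-2 D=6 ZF=0 PC=7
Step 8: PC=7 exec 'SUB A, 3'. After: A=6 B=4 C=-2 D=6 ZF=0 PC=8
Step 9: PC=8 exec 'HALT'. After: A=6 B=4 C=-2 D=6 ZF=0 PC=8 HALTED

Answer: 6 4 -2 6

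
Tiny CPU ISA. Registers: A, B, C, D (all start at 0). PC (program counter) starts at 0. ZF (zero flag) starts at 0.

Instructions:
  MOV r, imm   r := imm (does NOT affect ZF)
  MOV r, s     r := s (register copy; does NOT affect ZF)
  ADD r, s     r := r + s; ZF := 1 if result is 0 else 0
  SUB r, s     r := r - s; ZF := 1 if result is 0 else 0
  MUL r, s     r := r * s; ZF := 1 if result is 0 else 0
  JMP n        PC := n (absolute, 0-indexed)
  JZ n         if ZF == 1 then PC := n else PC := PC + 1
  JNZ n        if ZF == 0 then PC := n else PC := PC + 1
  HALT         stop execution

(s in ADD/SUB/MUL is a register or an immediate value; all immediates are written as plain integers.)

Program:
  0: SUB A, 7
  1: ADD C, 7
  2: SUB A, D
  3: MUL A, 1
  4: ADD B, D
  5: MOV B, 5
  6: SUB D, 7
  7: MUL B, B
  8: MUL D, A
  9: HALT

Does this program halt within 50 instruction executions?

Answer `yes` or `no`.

Answer: yes

Derivation:
Step 1: PC=0 exec 'SUB A, 7'. After: A=-7 B=0 C=0 D=0 ZF=0 PC=1
Step 2: PC=1 exec 'ADD C, 7'. After: A=-7 B=0 C=7 D=0 ZF=0 PC=2
Step 3: PC=2 exec 'SUB A, D'. After: A=-7 B=0 C=7 D=0 ZF=0 PC=3
Step 4: PC=3 exec 'MUL A, 1'. After: A=-7 B=0 C=7 D=0 ZF=0 PC=4
Step 5: PC=4 exec 'ADD B, D'. After: A=-7 B=0 C=7 D=0 ZF=1 PC=5
Step 6: PC=5 exec 'MOV B, 5'. After: A=-7 B=5 C=7 D=0 ZF=1 PC=6
Step 7: PC=6 exec 'SUB D, 7'. After: A=-7 B=5 C=7 D=-7 ZF=0 PC=7
Step 8: PC=7 exec 'MUL B, B'. After: A=-7 B=25 C=7 D=-7 ZF=0 PC=8
Step 9: PC=8 exec 'MUL D, A'. After: A=-7 B=25 C=7 D=49 ZF=0 PC=9
Step 10: PC=9 exec 'HALT'. After: A=-7 B=25 C=7 D=49 ZF=0 PC=9 HALTED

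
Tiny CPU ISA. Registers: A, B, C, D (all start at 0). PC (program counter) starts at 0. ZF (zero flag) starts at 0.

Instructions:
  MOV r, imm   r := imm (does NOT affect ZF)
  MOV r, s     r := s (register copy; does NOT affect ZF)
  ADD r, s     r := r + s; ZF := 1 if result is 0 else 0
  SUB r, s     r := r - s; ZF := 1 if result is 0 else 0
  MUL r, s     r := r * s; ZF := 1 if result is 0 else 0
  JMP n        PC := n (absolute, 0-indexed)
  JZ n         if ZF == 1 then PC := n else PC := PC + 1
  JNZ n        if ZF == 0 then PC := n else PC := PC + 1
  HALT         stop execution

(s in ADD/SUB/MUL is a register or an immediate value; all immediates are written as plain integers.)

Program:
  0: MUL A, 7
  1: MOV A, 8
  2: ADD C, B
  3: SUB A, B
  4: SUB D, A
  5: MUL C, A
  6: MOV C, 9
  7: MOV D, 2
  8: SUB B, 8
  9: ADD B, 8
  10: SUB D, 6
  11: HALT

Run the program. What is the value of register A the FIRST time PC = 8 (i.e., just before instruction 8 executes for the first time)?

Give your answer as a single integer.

Step 1: PC=0 exec 'MUL A, 7'. After: A=0 B=0 C=0 D=0 ZF=1 PC=1
Step 2: PC=1 exec 'MOV A, 8'. After: A=8 B=0 C=0 D=0 ZF=1 PC=2
Step 3: PC=2 exec 'ADD C, B'. After: A=8 B=0 C=0 D=0 ZF=1 PC=3
Step 4: PC=3 exec 'SUB A, B'. After: A=8 B=0 C=0 D=0 ZF=0 PC=4
Step 5: PC=4 exec 'SUB D, A'. After: A=8 B=0 C=0 D=-8 ZF=0 PC=5
Step 6: PC=5 exec 'MUL C, A'. After: A=8 B=0 C=0 D=-8 ZF=1 PC=6
Step 7: PC=6 exec 'MOV C, 9'. After: A=8 B=0 C=9 D=-8 ZF=1 PC=7
Step 8: PC=7 exec 'MOV D, 2'. After: A=8 B=0 C=9 D=2 ZF=1 PC=8
First time PC=8: A=8

8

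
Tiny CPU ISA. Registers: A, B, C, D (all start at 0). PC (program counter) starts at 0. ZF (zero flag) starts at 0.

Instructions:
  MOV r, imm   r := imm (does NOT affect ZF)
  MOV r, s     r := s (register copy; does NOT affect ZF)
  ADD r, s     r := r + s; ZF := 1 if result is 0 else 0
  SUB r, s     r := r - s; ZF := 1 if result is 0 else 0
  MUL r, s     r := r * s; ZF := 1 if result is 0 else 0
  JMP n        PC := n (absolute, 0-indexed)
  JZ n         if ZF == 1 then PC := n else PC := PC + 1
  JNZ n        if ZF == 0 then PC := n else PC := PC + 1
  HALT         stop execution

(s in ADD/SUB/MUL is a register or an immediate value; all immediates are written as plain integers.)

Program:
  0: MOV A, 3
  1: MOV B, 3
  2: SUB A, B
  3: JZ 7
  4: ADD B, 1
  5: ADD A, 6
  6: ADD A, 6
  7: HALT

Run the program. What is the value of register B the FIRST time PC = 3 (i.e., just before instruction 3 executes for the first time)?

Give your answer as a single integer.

Step 1: PC=0 exec 'MOV A, 3'. After: A=3 B=0 C=0 D=0 ZF=0 PC=1
Step 2: PC=1 exec 'MOV B, 3'. After: A=3 B=3 C=0 D=0 ZF=0 PC=2
Step 3: PC=2 exec 'SUB A, B'. After: A=0 B=3 C=0 D=0 ZF=1 PC=3
First time PC=3: B=3

3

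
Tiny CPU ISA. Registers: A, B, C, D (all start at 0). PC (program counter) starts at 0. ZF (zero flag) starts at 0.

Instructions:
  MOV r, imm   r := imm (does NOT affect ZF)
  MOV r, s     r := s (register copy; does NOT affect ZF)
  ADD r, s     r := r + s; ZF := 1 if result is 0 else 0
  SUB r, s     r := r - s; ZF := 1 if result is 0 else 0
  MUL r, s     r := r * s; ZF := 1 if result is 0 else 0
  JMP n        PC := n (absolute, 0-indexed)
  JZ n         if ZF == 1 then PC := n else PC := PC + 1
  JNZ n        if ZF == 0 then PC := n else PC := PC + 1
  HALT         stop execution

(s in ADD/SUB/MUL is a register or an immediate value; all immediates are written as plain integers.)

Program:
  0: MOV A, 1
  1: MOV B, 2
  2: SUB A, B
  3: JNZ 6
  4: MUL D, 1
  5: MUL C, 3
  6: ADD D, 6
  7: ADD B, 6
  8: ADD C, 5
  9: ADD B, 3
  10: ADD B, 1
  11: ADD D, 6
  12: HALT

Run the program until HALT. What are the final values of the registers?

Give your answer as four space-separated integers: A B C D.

Answer: -1 12 5 12

Derivation:
Step 1: PC=0 exec 'MOV A, 1'. After: A=1 B=0 C=0 D=0 ZF=0 PC=1
Step 2: PC=1 exec 'MOV B, 2'. After: A=1 B=2 C=0 D=0 ZF=0 PC=2
Step 3: PC=2 exec 'SUB A, B'. After: A=-1 B=2 C=0 D=0 ZF=0 PC=3
Step 4: PC=3 exec 'JNZ 6'. After: A=-1 B=2 C=0 D=0 ZF=0 PC=6
Step 5: PC=6 exec 'ADD D, 6'. After: A=-1 B=2 C=0 D=6 ZF=0 PC=7
Step 6: PC=7 exec 'ADD B, 6'. After: A=-1 B=8 C=0 D=6 ZF=0 PC=8
Step 7: PC=8 exec 'ADD C, 5'. After: A=-1 B=8 C=5 D=6 ZF=0 PC=9
Step 8: PC=9 exec 'ADD B, 3'. After: A=-1 B=11 C=5 D=6 ZF=0 PC=10
Step 9: PC=10 exec 'ADD B, 1'. After: A=-1 B=12 C=5 D=6 ZF=0 PC=11
Step 10: PC=11 exec 'ADD D, 6'. After: A=-1 B=12 C=5 D=12 ZF=0 PC=12
Step 11: PC=12 exec 'HALT'. After: A=-1 B=12 C=5 D=12 ZF=0 PC=12 HALTED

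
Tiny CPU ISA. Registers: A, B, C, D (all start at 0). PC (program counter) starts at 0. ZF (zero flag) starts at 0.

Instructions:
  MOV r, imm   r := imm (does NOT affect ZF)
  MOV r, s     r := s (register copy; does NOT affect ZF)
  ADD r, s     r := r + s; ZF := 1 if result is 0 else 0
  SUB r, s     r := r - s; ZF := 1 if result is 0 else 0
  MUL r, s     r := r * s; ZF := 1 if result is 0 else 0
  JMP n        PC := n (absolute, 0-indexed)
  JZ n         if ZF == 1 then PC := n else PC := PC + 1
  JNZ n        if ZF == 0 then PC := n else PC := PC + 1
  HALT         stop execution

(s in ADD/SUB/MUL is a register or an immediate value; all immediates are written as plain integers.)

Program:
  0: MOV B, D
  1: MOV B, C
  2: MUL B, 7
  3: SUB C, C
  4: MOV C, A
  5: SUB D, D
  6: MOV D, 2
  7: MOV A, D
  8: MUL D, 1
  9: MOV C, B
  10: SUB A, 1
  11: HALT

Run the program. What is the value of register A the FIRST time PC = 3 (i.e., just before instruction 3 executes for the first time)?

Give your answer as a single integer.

Step 1: PC=0 exec 'MOV B, D'. After: A=0 B=0 C=0 D=0 ZF=0 PC=1
Step 2: PC=1 exec 'MOV B, C'. After: A=0 B=0 C=0 D=0 ZF=0 PC=2
Step 3: PC=2 exec 'MUL B, 7'. After: A=0 B=0 C=0 D=0 ZF=1 PC=3
First time PC=3: A=0

0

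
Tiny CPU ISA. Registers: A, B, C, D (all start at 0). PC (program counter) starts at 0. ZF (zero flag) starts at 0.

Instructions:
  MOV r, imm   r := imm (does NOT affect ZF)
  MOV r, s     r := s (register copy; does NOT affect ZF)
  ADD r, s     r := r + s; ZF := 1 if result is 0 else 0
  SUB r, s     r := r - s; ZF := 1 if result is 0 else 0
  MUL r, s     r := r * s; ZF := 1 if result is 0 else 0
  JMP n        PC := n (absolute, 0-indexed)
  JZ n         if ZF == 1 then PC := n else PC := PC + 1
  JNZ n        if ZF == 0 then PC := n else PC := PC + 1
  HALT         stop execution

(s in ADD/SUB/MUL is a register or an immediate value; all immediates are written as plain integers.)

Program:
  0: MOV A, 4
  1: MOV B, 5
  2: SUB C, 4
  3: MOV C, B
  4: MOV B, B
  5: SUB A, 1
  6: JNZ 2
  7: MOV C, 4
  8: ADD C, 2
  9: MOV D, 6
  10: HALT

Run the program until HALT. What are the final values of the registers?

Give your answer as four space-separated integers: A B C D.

Step 1: PC=0 exec 'MOV A, 4'. After: A=4 B=0 C=0 D=0 ZF=0 PC=1
Step 2: PC=1 exec 'MOV B, 5'. After: A=4 B=5 C=0 D=0 ZF=0 PC=2
Step 3: PC=2 exec 'SUB C, 4'. After: A=4 B=5 C=-4 D=0 ZF=0 PC=3
Step 4: PC=3 exec 'MOV C, B'. After: A=4 B=5 C=5 D=0 ZF=0 PC=4
Step 5: PC=4 exec 'MOV B, B'. After: A=4 B=5 C=5 D=0 ZF=0 PC=5
Step 6: PC=5 exec 'SUB A, 1'. After: A=3 B=5 C=5 D=0 ZF=0 PC=6
Step 7: PC=6 exec 'JNZ 2'. After: A=3 B=5 C=5 D=0 ZF=0 PC=2
Step 8: PC=2 exec 'SUB C, 4'. After: A=3 B=5 C=1 D=0 ZF=0 PC=3
Step 9: PC=3 exec 'MOV C, B'. After: A=3 B=5 C=5 D=0 ZF=0 PC=4
Step 10: PC=4 exec 'MOV B, B'. After: A=3 B=5 C=5 D=0 ZF=0 PC=5
Step 11: PC=5 exec 'SUB A, 1'. After: A=2 B=5 C=5 D=0 ZF=0 PC=6
Step 12: PC=6 exec 'JNZ 2'. After: A=2 B=5 C=5 D=0 ZF=0 PC=2
Step 13: PC=2 exec 'SUB C, 4'. After: A=2 B=5 C=1 D=0 ZF=0 PC=3
Step 14: PC=3 exec 'MOV C, B'. After: A=2 B=5 C=5 D=0 ZF=0 PC=4
Step 15: PC=4 exec 'MOV B, B'. After: A=2 B=5 C=5 D=0 ZF=0 PC=5
Step 16: PC=5 exec 'SUB A, 1'. After: A=1 B=5 C=5 D=0 ZF=0 PC=6
Step 17: PC=6 exec 'JNZ 2'. After: A=1 B=5 C=5 D=0 ZF=0 PC=2
Step 18: PC=2 exec 'SUB C, 4'. After: A=1 B=5 C=1 D=0 ZF=0 PC=3
Step 19: PC=3 exec 'MOV C, B'. After: A=1 B=5 C=5 D=0 ZF=0 PC=4
Step 20: PC=4 exec 'MOV B, B'. After: A=1 B=5 C=5 D=0 ZF=0 PC=5
Step 21: PC=5 exec 'SUB A, 1'. After: A=0 B=5 C=5 D=0 ZF=1 PC=6
Step 22: PC=6 exec 'JNZ 2'. After: A=0 B=5 C=5 D=0 ZF=1 PC=7
Step 23: PC=7 exec 'MOV C, 4'. After: A=0 B=5 C=4 D=0 ZF=1 PC=8
Step 24: PC=8 exec 'ADD C, 2'. After: A=0 B=5 C=6 D=0 ZF=0 PC=9
Step 25: PC=9 exec 'MOV D, 6'. After: A=0 B=5 C=6 D=6 ZF=0 PC=10
Step 26: PC=10 exec 'HALT'. After: A=0 B=5 C=6 D=6 ZF=0 PC=10 HALTED

Answer: 0 5 6 6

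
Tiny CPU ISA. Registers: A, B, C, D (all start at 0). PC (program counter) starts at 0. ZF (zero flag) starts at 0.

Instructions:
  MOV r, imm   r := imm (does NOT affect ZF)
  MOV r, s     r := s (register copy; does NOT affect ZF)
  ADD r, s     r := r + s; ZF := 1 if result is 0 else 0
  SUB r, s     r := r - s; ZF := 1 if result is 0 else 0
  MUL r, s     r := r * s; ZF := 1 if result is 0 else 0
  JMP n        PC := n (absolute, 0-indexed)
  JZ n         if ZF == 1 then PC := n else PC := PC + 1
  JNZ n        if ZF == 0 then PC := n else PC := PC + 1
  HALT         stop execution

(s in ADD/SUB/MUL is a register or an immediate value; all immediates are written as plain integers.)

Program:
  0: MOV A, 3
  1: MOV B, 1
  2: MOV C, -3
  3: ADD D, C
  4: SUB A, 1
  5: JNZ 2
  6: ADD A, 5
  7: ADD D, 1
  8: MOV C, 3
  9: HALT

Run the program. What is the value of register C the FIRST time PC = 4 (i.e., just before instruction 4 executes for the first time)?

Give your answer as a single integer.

Step 1: PC=0 exec 'MOV A, 3'. After: A=3 B=0 C=0 D=0 ZF=0 PC=1
Step 2: PC=1 exec 'MOV B, 1'. After: A=3 B=1 C=0 D=0 ZF=0 PC=2
Step 3: PC=2 exec 'MOV C, -3'. After: A=3 B=1 C=-3 D=0 ZF=0 PC=3
Step 4: PC=3 exec 'ADD D, C'. After: A=3 B=1 C=-3 D=-3 ZF=0 PC=4
First time PC=4: C=-3

-3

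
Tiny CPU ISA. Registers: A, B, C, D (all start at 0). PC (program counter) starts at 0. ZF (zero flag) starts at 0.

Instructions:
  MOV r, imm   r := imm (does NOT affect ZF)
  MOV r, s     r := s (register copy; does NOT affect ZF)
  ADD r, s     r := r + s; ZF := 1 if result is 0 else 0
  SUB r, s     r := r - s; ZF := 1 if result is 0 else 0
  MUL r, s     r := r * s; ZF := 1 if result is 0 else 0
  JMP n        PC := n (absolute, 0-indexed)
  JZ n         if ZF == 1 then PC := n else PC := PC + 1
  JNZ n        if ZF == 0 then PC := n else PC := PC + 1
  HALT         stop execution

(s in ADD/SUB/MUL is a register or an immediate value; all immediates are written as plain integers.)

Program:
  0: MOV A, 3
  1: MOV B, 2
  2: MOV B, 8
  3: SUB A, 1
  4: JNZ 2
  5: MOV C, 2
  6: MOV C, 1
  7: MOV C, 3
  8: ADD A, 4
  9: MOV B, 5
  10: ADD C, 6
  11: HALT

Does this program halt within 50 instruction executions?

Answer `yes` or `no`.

Answer: yes

Derivation:
Step 1: PC=0 exec 'MOV A, 3'. After: A=3 B=0 C=0 D=0 ZF=0 PC=1
Step 2: PC=1 exec 'MOV B, 2'. After: A=3 B=2 C=0 D=0 ZF=0 PC=2
Step 3: PC=2 exec 'MOV B, 8'. After: A=3 B=8 C=0 D=0 ZF=0 PC=3
Step 4: PC=3 exec 'SUB A, 1'. After: A=2 B=8 C=0 D=0 ZF=0 PC=4
Step 5: PC=4 exec 'JNZ 2'. After: A=2 B=8 C=0 D=0 ZF=0 PC=2
Step 6: PC=2 exec 'MOV B, 8'. After: A=2 B=8 C=0 D=0 ZF=0 PC=3
Step 7: PC=3 exec 'SUB A, 1'. After: A=1 B=8 C=0 D=0 ZF=0 PC=4
Step 8: PC=4 exec 'JNZ 2'. After: A=1 B=8 C=0 D=0 ZF=0 PC=2
Step 9: PC=2 exec 'MOV B, 8'. After: A=1 B=8 C=0 D=0 ZF=0 PC=3
Step 10: PC=3 exec 'SUB A, 1'. After: A=0 B=8 C=0 D=0 ZF=1 PC=4
Step 11: PC=4 exec 'JNZ 2'. After: A=0 B=8 C=0 D=0 ZF=1 PC=5
Step 12: PC=5 exec 'MOV C, 2'. After: A=0 B=8 C=2 D=0 ZF=1 PC=6
Step 13: PC=6 exec 'MOV C, 1'. After: A=0 B=8 C=1 D=0 ZF=1 PC=7
Step 14: PC=7 exec 'MOV C, 3'. After: A=0 B=8 C=3 D=0 ZF=1 PC=8
Step 15: PC=8 exec 'ADD A, 4'. After: A=4 B=8 C=3 D=0 ZF=0 PC=9
Step 16: PC=9 exec 'MOV B, 5'. After: A=4 B=5 C=3 D=0 ZF=0 PC=10
Step 17: PC=10 exec 'ADD C, 6'. After: A=4 B=5 C=9 D=0 ZF=0 PC=11
Step 18: PC=11 exec 'HALT'. After: A=4 B=5 C=9 D=0 ZF=0 PC=11 HALTED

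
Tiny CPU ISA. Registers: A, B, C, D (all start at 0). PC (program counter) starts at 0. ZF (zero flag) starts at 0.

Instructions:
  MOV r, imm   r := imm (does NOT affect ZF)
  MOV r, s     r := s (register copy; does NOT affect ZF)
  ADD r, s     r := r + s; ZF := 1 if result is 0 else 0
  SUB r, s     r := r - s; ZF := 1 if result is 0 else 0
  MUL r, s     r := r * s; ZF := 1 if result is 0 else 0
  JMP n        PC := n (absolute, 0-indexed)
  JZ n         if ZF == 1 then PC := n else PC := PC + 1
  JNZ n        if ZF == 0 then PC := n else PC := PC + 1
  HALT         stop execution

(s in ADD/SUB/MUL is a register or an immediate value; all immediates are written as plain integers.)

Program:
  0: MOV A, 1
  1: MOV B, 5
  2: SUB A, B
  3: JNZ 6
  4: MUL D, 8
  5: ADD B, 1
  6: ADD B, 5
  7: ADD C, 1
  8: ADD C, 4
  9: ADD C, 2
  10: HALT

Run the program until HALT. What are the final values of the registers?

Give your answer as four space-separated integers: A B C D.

Answer: -4 10 7 0

Derivation:
Step 1: PC=0 exec 'MOV A, 1'. After: A=1 B=0 C=0 D=0 ZF=0 PC=1
Step 2: PC=1 exec 'MOV B, 5'. After: A=1 B=5 C=0 D=0 ZF=0 PC=2
Step 3: PC=2 exec 'SUB A, B'. After: A=-4 B=5 C=0 D=0 ZF=0 PC=3
Step 4: PC=3 exec 'JNZ 6'. After: A=-4 B=5 C=0 D=0 ZF=0 PC=6
Step 5: PC=6 exec 'ADD B, 5'. After: A=-4 B=10 C=0 D=0 ZF=0 PC=7
Step 6: PC=7 exec 'ADD C, 1'. After: A=-4 B=10 C=1 D=0 ZF=0 PC=8
Step 7: PC=8 exec 'ADD C, 4'. After: A=-4 B=10 C=5 D=0 ZF=0 PC=9
Step 8: PC=9 exec 'ADD C, 2'. After: A=-4 B=10 C=7 D=0 ZF=0 PC=10
Step 9: PC=10 exec 'HALT'. After: A=-4 B=10 C=7 D=0 ZF=0 PC=10 HALTED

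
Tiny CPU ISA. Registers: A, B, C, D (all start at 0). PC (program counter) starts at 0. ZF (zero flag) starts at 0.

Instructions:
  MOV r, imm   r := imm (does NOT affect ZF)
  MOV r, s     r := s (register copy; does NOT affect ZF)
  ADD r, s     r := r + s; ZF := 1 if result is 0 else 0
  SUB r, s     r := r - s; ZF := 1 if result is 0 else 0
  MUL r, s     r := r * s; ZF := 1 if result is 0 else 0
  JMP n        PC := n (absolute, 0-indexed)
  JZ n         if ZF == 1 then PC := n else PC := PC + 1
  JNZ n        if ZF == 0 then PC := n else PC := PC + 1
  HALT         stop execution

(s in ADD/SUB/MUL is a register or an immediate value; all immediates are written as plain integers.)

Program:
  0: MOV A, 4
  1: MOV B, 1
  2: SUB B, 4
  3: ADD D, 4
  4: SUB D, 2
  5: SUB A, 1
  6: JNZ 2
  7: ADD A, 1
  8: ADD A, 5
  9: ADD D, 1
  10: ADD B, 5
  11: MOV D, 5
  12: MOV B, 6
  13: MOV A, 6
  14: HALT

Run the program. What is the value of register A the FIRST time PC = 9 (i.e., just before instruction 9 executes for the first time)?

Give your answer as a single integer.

Step 1: PC=0 exec 'MOV A, 4'. After: A=4 B=0 C=0 D=0 ZF=0 PC=1
Step 2: PC=1 exec 'MOV B, 1'. After: A=4 B=1 C=0 D=0 ZF=0 PC=2
Step 3: PC=2 exec 'SUB B, 4'. After: A=4 B=-3 C=0 D=0 ZF=0 PC=3
Step 4: PC=3 exec 'ADD D, 4'. After: A=4 B=-3 C=0 D=4 ZF=0 PC=4
Step 5: PC=4 exec 'SUB D, 2'. After: A=4 B=-3 C=0 D=2 ZF=0 PC=5
Step 6: PC=5 exec 'SUB A, 1'. After: A=3 B=-3 C=0 D=2 ZF=0 PC=6
Step 7: PC=6 exec 'JNZ 2'. After: A=3 B=-3 C=0 D=2 ZF=0 PC=2
Step 8: PC=2 exec 'SUB B, 4'. After: A=3 B=-7 C=0 D=2 ZF=0 PC=3
Step 9: PC=3 exec 'ADD D, 4'. After: A=3 B=-7 C=0 D=6 ZF=0 PC=4
Step 10: PC=4 exec 'SUB D, 2'. After: A=3 B=-7 C=0 D=4 ZF=0 PC=5
Step 11: PC=5 exec 'SUB A, 1'. After: A=2 B=-7 C=0 D=4 ZF=0 PC=6
Step 12: PC=6 exec 'JNZ 2'. After: A=2 B=-7 C=0 D=4 ZF=0 PC=2
Step 13: PC=2 exec 'SUB B, 4'. After: A=2 B=-11 C=0 D=4 ZF=0 PC=3
Step 14: PC=3 exec 'ADD D, 4'. After: A=2 B=-11 C=0 D=8 ZF=0 PC=4
Step 15: PC=4 exec 'SUB D, 2'. After: A=2 B=-11 C=0 D=6 ZF=0 PC=5
Step 16: PC=5 exec 'SUB A, 1'. After: A=1 B=-11 C=0 D=6 ZF=0 PC=6
Step 17: PC=6 exec 'JNZ 2'. After: A=1 B=-11 C=0 D=6 ZF=0 PC=2
Step 18: PC=2 exec 'SUB B, 4'. After: A=1 B=-15 C=0 D=6 ZF=0 PC=3
Step 19: PC=3 exec 'ADD D, 4'. After: A=1 B=-15 C=0 D=10 ZF=0 PC=4
Step 20: PC=4 exec 'SUB D, 2'. After: A=1 B=-15 C=0 D=8 ZF=0 PC=5
Step 21: PC=5 exec 'SUB A, 1'. After: A=0 B=-15 C=0 D=8 ZF=1 PC=6
Step 22: PC=6 exec 'JNZ 2'. After: A=0 B=-15 C=0 D=8 ZF=1 PC=7
Step 23: PC=7 exec 'ADD A, 1'. After: A=1 B=-15 C=0 D=8 ZF=0 PC=8
Step 24: PC=8 exec 'ADD A, 5'. After: A=6 B=-15 C=0 D=8 ZF=0 PC=9
First time PC=9: A=6

6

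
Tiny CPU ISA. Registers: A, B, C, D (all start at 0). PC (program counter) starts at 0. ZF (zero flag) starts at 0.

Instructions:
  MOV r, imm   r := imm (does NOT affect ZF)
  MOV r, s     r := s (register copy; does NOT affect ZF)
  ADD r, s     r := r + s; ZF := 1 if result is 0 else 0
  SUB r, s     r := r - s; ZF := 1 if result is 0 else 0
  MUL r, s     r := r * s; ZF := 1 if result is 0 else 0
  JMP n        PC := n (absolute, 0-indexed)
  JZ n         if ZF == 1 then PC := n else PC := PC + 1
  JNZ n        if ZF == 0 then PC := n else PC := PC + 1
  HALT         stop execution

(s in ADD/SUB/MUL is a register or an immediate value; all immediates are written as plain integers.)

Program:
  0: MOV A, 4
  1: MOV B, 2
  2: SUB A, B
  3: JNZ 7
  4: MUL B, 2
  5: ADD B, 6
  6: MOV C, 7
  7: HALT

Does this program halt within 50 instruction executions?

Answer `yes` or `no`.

Answer: yes

Derivation:
Step 1: PC=0 exec 'MOV A, 4'. After: A=4 B=0 C=0 D=0 ZF=0 PC=1
Step 2: PC=1 exec 'MOV B, 2'. After: A=4 B=2 C=0 D=0 ZF=0 PC=2
Step 3: PC=2 exec 'SUB A, B'. After: A=2 B=2 C=0 D=0 ZF=0 PC=3
Step 4: PC=3 exec 'JNZ 7'. After: A=2 B=2 C=0 D=0 ZF=0 PC=7
Step 5: PC=7 exec 'HALT'. After: A=2 B=2 C=0 D=0 ZF=0 PC=7 HALTED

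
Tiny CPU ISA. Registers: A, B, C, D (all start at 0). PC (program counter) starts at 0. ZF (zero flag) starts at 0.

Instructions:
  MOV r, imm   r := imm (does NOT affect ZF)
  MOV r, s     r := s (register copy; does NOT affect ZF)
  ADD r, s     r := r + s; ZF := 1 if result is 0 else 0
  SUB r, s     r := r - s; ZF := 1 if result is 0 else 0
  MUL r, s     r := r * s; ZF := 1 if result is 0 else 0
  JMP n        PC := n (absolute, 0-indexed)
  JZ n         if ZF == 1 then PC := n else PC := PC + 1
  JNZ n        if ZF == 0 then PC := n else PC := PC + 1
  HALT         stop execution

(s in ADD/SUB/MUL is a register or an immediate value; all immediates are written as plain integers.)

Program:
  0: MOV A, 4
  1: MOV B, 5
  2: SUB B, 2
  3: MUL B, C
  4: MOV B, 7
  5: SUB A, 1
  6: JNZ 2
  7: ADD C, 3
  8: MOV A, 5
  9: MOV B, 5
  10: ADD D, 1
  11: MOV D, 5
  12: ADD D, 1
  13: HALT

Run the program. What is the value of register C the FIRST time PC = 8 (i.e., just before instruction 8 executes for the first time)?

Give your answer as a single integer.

Step 1: PC=0 exec 'MOV A, 4'. After: A=4 B=0 C=0 D=0 ZF=0 PC=1
Step 2: PC=1 exec 'MOV B, 5'. After: A=4 B=5 C=0 D=0 ZF=0 PC=2
Step 3: PC=2 exec 'SUB B, 2'. After: A=4 B=3 C=0 D=0 ZF=0 PC=3
Step 4: PC=3 exec 'MUL B, C'. After: A=4 B=0 C=0 D=0 ZF=1 PC=4
Step 5: PC=4 exec 'MOV B, 7'. After: A=4 B=7 C=0 D=0 ZF=1 PC=5
Step 6: PC=5 exec 'SUB A, 1'. After: A=3 B=7 C=0 D=0 ZF=0 PC=6
Step 7: PC=6 exec 'JNZ 2'. After: A=3 B=7 C=0 D=0 ZF=0 PC=2
Step 8: PC=2 exec 'SUB B, 2'. After: A=3 B=5 C=0 D=0 ZF=0 PC=3
Step 9: PC=3 exec 'MUL B, C'. After: A=3 B=0 C=0 D=0 ZF=1 PC=4
Step 10: PC=4 exec 'MOV B, 7'. After: A=3 B=7 C=0 D=0 ZF=1 PC=5
Step 11: PC=5 exec 'SUB A, 1'. After: A=2 B=7 C=0 D=0 ZF=0 PC=6
Step 12: PC=6 exec 'JNZ 2'. After: A=2 B=7 C=0 D=0 ZF=0 PC=2
Step 13: PC=2 exec 'SUB B, 2'. After: A=2 B=5 C=0 D=0 ZF=0 PC=3
Step 14: PC=3 exec 'MUL B, C'. After: A=2 B=0 C=0 D=0 ZF=1 PC=4
Step 15: PC=4 exec 'MOV B, 7'. After: A=2 B=7 C=0 D=0 ZF=1 PC=5
Step 16: PC=5 exec 'SUB A, 1'. After: A=1 B=7 C=0 D=0 ZF=0 PC=6
Step 17: PC=6 exec 'JNZ 2'. After: A=1 B=7 C=0 D=0 ZF=0 PC=2
Step 18: PC=2 exec 'SUB B, 2'. After: A=1 B=5 C=0 D=0 ZF=0 PC=3
Step 19: PC=3 exec 'MUL B, C'. After: A=1 B=0 C=0 D=0 ZF=1 PC=4
Step 20: PC=4 exec 'MOV B, 7'. After: A=1 B=7 C=0 D=0 ZF=1 PC=5
Step 21: PC=5 exec 'SUB A, 1'. After: A=0 B=7 C=0 D=0 ZF=1 PC=6
Step 22: PC=6 exec 'JNZ 2'. After: A=0 B=7 C=0 D=0 ZF=1 PC=7
Step 23: PC=7 exec 'ADD C, 3'. After: A=0 B=7 C=3 D=0 ZF=0 PC=8
First time PC=8: C=3

3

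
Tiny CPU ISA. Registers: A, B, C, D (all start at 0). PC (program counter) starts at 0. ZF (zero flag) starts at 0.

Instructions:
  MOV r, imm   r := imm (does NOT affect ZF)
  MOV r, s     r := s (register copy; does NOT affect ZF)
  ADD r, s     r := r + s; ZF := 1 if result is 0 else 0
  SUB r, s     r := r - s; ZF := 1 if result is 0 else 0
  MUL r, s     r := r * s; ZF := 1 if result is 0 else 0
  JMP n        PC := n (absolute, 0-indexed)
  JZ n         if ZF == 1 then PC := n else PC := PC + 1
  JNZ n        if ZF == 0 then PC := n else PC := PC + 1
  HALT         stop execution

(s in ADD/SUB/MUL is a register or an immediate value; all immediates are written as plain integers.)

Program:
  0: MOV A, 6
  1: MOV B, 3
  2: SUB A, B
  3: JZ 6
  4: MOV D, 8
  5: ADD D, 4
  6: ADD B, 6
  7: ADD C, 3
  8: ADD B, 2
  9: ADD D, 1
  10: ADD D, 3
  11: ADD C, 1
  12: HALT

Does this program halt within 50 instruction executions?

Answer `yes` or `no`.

Step 1: PC=0 exec 'MOV A, 6'. After: A=6 B=0 C=0 D=0 ZF=0 PC=1
Step 2: PC=1 exec 'MOV B, 3'. After: A=6 B=3 C=0 D=0 ZF=0 PC=2
Step 3: PC=2 exec 'SUB A, B'. After: A=3 B=3 C=0 D=0 ZF=0 PC=3
Step 4: PC=3 exec 'JZ 6'. After: A=3 B=3 C=0 D=0 ZF=0 PC=4
Step 5: PC=4 exec 'MOV D, 8'. After: A=3 B=3 C=0 D=8 ZF=0 PC=5
Step 6: PC=5 exec 'ADD D, 4'. After: A=3 B=3 C=0 D=12 ZF=0 PC=6
Step 7: PC=6 exec 'ADD B, 6'. After: A=3 B=9 C=0 D=12 ZF=0 PC=7
Step 8: PC=7 exec 'ADD C, 3'. After: A=3 B=9 C=3 D=12 ZF=0 PC=8
Step 9: PC=8 exec 'ADD B, 2'. After: A=3 B=11 C=3 D=12 ZF=0 PC=9
Step 10: PC=9 exec 'ADD D, 1'. After: A=3 B=11 C=3 D=13 ZF=0 PC=10
Step 11: PC=10 exec 'ADD D, 3'. After: A=3 B=11 C=3 D=16 ZF=0 PC=11
Step 12: PC=11 exec 'ADD C, 1'. After: A=3 B=11 C=4 D=16 ZF=0 PC=12
Step 13: PC=12 exec 'HALT'. After: A=3 B=11 C=4 D=16 ZF=0 PC=12 HALTED

Answer: yes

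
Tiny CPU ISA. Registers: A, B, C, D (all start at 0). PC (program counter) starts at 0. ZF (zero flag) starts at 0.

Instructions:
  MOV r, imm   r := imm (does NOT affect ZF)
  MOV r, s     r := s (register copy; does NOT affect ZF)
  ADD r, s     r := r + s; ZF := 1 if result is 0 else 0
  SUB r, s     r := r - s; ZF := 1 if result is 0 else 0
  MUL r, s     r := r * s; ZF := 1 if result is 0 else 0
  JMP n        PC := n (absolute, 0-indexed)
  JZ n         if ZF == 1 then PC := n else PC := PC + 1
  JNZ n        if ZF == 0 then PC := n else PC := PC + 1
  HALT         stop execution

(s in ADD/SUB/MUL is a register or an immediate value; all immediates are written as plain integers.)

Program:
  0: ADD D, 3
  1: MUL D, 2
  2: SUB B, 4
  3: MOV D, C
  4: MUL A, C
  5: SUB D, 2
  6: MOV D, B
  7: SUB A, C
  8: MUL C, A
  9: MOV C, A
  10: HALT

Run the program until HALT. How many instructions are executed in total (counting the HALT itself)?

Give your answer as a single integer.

Step 1: PC=0 exec 'ADD D, 3'. After: A=0 B=0 C=0 D=3 ZF=0 PC=1
Step 2: PC=1 exec 'MUL D, 2'. After: A=0 B=0 C=0 D=6 ZF=0 PC=2
Step 3: PC=2 exec 'SUB B, 4'. After: A=0 B=-4 C=0 D=6 ZF=0 PC=3
Step 4: PC=3 exec 'MOV D, C'. After: A=0 B=-4 C=0 D=0 ZF=0 PC=4
Step 5: PC=4 exec 'MUL A, C'. After: A=0 B=-4 C=0 D=0 ZF=1 PC=5
Step 6: PC=5 exec 'SUB D, 2'. After: A=0 B=-4 C=0 D=-2 ZF=0 PC=6
Step 7: PC=6 exec 'MOV D, B'. After: A=0 B=-4 C=0 D=-4 ZF=0 PC=7
Step 8: PC=7 exec 'SUB A, C'. After: A=0 B=-4 C=0 D=-4 ZF=1 PC=8
Step 9: PC=8 exec 'MUL C, A'. After: A=0 B=-4 C=0 D=-4 ZF=1 PC=9
Step 10: PC=9 exec 'MOV C, A'. After: A=0 B=-4 C=0 D=-4 ZF=1 PC=10
Step 11: PC=10 exec 'HALT'. After: A=0 B=-4 C=0 D=-4 ZF=1 PC=10 HALTED
Total instructions executed: 11

Answer: 11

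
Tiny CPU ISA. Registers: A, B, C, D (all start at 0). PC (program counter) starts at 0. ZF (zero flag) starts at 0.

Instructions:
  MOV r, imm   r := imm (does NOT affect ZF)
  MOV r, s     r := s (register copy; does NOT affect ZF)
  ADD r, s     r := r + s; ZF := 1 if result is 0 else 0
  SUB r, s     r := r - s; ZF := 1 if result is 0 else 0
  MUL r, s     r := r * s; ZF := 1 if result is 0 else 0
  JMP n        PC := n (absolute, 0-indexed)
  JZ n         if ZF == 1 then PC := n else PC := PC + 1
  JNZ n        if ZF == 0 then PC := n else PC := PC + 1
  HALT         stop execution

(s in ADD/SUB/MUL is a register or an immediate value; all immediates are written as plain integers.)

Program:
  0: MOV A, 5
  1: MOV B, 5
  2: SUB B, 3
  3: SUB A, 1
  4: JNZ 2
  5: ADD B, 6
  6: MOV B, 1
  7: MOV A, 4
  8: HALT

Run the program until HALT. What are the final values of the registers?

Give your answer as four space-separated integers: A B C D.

Step 1: PC=0 exec 'MOV A, 5'. After: A=5 B=0 C=0 D=0 ZF=0 PC=1
Step 2: PC=1 exec 'MOV B, 5'. After: A=5 B=5 C=0 D=0 ZF=0 PC=2
Step 3: PC=2 exec 'SUB B, 3'. After: A=5 B=2 C=0 D=0 ZF=0 PC=3
Step 4: PC=3 exec 'SUB A, 1'. After: A=4 B=2 C=0 D=0 ZF=0 PC=4
Step 5: PC=4 exec 'JNZ 2'. After: A=4 B=2 C=0 D=0 ZF=0 PC=2
Step 6: PC=2 exec 'SUB B, 3'. After: A=4 B=-1 C=0 D=0 ZF=0 PC=3
Step 7: PC=3 exec 'SUB A, 1'. After: A=3 B=-1 C=0 D=0 ZF=0 PC=4
Step 8: PC=4 exec 'JNZ 2'. After: A=3 B=-1 C=0 D=0 ZF=0 PC=2
Step 9: PC=2 exec 'SUB B, 3'. After: A=3 B=-4 C=0 D=0 ZF=0 PC=3
Step 10: PC=3 exec 'SUB A, 1'. After: A=2 B=-4 C=0 D=0 ZF=0 PC=4
Step 11: PC=4 exec 'JNZ 2'. After: A=2 B=-4 C=0 D=0 ZF=0 PC=2
Step 12: PC=2 exec 'SUB B, 3'. After: A=2 B=-7 C=0 D=0 ZF=0 PC=3
Step 13: PC=3 exec 'SUB A, 1'. After: A=1 B=-7 C=0 D=0 ZF=0 PC=4
Step 14: PC=4 exec 'JNZ 2'. After: A=1 B=-7 C=0 D=0 ZF=0 PC=2
Step 15: PC=2 exec 'SUB B, 3'. After: A=1 B=-10 C=0 D=0 ZF=0 PC=3
Step 16: PC=3 exec 'SUB A, 1'. After: A=0 B=-10 C=0 D=0 ZF=1 PC=4
Step 17: PC=4 exec 'JNZ 2'. After: A=0 B=-10 C=0 D=0 ZF=1 PC=5
Step 18: PC=5 exec 'ADD B, 6'. After: A=0 B=-4 C=0 D=0 ZF=0 PC=6
Step 19: PC=6 exec 'MOV B, 1'. After: A=0 B=1 C=0 D=0 ZF=0 PC=7
Step 20: PC=7 exec 'MOV A, 4'. After: A=4 B=1 C=0 D=0 ZF=0 PC=8
Step 21: PC=8 exec 'HALT'. After: A=4 B=1 C=0 D=0 ZF=0 PC=8 HALTED

Answer: 4 1 0 0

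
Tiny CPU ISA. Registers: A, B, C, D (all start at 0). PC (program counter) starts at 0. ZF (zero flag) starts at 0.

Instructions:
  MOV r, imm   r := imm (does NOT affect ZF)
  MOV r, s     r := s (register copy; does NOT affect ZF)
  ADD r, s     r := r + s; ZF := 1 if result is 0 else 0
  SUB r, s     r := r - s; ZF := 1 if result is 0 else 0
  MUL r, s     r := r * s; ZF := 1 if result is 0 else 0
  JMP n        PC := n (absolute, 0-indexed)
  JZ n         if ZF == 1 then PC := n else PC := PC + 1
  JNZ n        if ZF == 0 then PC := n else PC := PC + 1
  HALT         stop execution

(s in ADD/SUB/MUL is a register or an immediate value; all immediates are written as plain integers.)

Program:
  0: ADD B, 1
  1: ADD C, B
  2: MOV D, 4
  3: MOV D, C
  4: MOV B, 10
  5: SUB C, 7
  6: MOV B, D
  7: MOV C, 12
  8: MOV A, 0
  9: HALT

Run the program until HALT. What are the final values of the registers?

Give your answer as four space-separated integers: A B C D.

Step 1: PC=0 exec 'ADD B, 1'. After: A=0 B=1 C=0 D=0 ZF=0 PC=1
Step 2: PC=1 exec 'ADD C, B'. After: A=0 B=1 C=1 D=0 ZF=0 PC=2
Step 3: PC=2 exec 'MOV D, 4'. After: A=0 B=1 C=1 D=4 ZF=0 PC=3
Step 4: PC=3 exec 'MOV D, C'. After: A=0 B=1 C=1 D=1 ZF=0 PC=4
Step 5: PC=4 exec 'MOV B, 10'. After: A=0 B=10 C=1 D=1 ZF=0 PC=5
Step 6: PC=5 exec 'SUB C, 7'. After: A=0 B=10 C=-6 D=1 ZF=0 PC=6
Step 7: PC=6 exec 'MOV B, D'. After: A=0 B=1 C=-6 D=1 ZF=0 PC=7
Step 8: PC=7 exec 'MOV C, 12'. After: A=0 B=1 C=12 D=1 ZF=0 PC=8
Step 9: PC=8 exec 'MOV A, 0'. After: A=0 B=1 C=12 D=1 ZF=0 PC=9
Step 10: PC=9 exec 'HALT'. After: A=0 B=1 C=12 D=1 ZF=0 PC=9 HALTED

Answer: 0 1 12 1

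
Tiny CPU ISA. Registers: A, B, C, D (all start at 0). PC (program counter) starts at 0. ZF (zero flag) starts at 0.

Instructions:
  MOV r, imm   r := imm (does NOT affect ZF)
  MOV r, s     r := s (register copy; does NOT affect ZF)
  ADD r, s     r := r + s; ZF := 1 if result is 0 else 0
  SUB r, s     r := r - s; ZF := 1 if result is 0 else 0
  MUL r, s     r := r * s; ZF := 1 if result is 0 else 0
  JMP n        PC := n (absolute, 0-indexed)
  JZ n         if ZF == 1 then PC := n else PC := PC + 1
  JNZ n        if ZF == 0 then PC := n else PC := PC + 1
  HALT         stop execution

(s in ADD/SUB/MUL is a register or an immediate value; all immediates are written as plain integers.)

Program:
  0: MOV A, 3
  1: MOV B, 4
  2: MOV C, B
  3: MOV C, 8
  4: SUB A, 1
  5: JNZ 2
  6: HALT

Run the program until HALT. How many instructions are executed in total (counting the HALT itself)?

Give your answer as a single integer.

Answer: 15

Derivation:
Step 1: PC=0 exec 'MOV A, 3'. After: A=3 B=0 C=0 D=0 ZF=0 PC=1
Step 2: PC=1 exec 'MOV B, 4'. After: A=3 B=4 C=0 D=0 ZF=0 PC=2
Step 3: PC=2 exec 'MOV C, B'. After: A=3 B=4 C=4 D=0 ZF=0 PC=3
Step 4: PC=3 exec 'MOV C, 8'. After: A=3 B=4 C=8 D=0 ZF=0 PC=4
Step 5: PC=4 exec 'SUB A, 1'. After: A=2 B=4 C=8 D=0 ZF=0 PC=5
Step 6: PC=5 exec 'JNZ 2'. After: A=2 B=4 C=8 D=0 ZF=0 PC=2
Step 7: PC=2 exec 'MOV C, B'. After: A=2 B=4 C=4 D=0 ZF=0 PC=3
Step 8: PC=3 exec 'MOV C, 8'. After: A=2 B=4 C=8 D=0 ZF=0 PC=4
Step 9: PC=4 exec 'SUB A, 1'. After: A=1 B=4 C=8 D=0 ZF=0 PC=5
Step 10: PC=5 exec 'JNZ 2'. After: A=1 B=4 C=8 D=0 ZF=0 PC=2
Step 11: PC=2 exec 'MOV C, B'. After: A=1 B=4 C=4 D=0 ZF=0 PC=3
Step 12: PC=3 exec 'MOV C, 8'. After: A=1 B=4 C=8 D=0 ZF=0 PC=4
Step 13: PC=4 exec 'SUB A, 1'. After: A=0 B=4 C=8 D=0 ZF=1 PC=5
Step 14: PC=5 exec 'JNZ 2'. After: A=0 B=4 C=8 D=0 ZF=1 PC=6
Step 15: PC=6 exec 'HALT'. After: A=0 B=4 C=8 D=0 ZF=1 PC=6 HALTED
Total instructions executed: 15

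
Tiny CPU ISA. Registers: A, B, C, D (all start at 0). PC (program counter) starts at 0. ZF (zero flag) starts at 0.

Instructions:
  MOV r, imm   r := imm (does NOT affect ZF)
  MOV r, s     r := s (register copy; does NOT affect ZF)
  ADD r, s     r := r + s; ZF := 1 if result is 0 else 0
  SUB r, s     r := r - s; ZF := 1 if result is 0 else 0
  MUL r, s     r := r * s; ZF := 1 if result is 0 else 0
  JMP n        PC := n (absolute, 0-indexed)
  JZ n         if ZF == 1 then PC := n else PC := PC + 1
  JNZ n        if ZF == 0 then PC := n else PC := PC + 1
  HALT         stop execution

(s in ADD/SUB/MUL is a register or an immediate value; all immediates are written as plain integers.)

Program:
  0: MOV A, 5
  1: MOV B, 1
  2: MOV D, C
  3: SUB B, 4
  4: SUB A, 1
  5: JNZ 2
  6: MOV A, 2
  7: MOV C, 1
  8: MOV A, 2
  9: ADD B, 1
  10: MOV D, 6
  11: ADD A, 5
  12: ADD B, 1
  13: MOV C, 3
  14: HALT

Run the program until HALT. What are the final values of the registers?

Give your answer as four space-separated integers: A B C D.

Answer: 7 -17 3 6

Derivation:
Step 1: PC=0 exec 'MOV A, 5'. After: A=5 B=0 C=0 D=0 ZF=0 PC=1
Step 2: PC=1 exec 'MOV B, 1'. After: A=5 B=1 C=0 D=0 ZF=0 PC=2
Step 3: PC=2 exec 'MOV D, C'. After: A=5 B=1 C=0 D=0 ZF=0 PC=3
Step 4: PC=3 exec 'SUB B, 4'. After: A=5 B=-3 C=0 D=0 ZF=0 PC=4
Step 5: PC=4 exec 'SUB A, 1'. After: A=4 B=-3 C=0 D=0 ZF=0 PC=5
Step 6: PC=5 exec 'JNZ 2'. After: A=4 B=-3 C=0 D=0 ZF=0 PC=2
Step 7: PC=2 exec 'MOV D, C'. After: A=4 B=-3 C=0 D=0 ZF=0 PC=3
Step 8: PC=3 exec 'SUB B, 4'. After: A=4 B=-7 C=0 D=0 ZF=0 PC=4
Step 9: PC=4 exec 'SUB A, 1'. After: A=3 B=-7 C=0 D=0 ZF=0 PC=5
Step 10: PC=5 exec 'JNZ 2'. After: A=3 B=-7 C=0 D=0 ZF=0 PC=2
Step 11: PC=2 exec 'MOV D, C'. After: A=3 B=-7 C=0 D=0 ZF=0 PC=3
Step 12: PC=3 exec 'SUB B, 4'. After: A=3 B=-11 C=0 D=0 ZF=0 PC=4
Step 13: PC=4 exec 'SUB A, 1'. After: A=2 B=-11 C=0 D=0 ZF=0 PC=5
Step 14: PC=5 exec 'JNZ 2'. After: A=2 B=-11 C=0 D=0 ZF=0 PC=2
Step 15: PC=2 exec 'MOV D, C'. After: A=2 B=-11 C=0 D=0 ZF=0 PC=3
Step 16: PC=3 exec 'SUB B, 4'. After: A=2 B=-15 C=0 D=0 ZF=0 PC=4
Step 17: PC=4 exec 'SUB A, 1'. After: A=1 B=-15 C=0 D=0 ZF=0 PC=5
Step 18: PC=5 exec 'JNZ 2'. After: A=1 B=-15 C=0 D=0 ZF=0 PC=2
Step 19: PC=2 exec 'MOV D, C'. After: A=1 B=-15 C=0 D=0 ZF=0 PC=3
Step 20: PC=3 exec 'SUB B, 4'. After: A=1 B=-19 C=0 D=0 ZF=0 PC=4
Step 21: PC=4 exec 'SUB A, 1'. After: A=0 B=-19 C=0 D=0 ZF=1 PC=5
Step 22: PC=5 exec 'JNZ 2'. After: A=0 B=-19 C=0 D=0 ZF=1 PC=6
Step 23: PC=6 exec 'MOV A, 2'. After: A=2 B=-19 C=0 D=0 ZF=1 PC=7
Step 24: PC=7 exec 'MOV C, 1'. After: A=2 B=-19 C=1 D=0 ZF=1 PC=8
Step 25: PC=8 exec 'MOV A, 2'. After: A=2 B=-19 C=1 D=0 ZF=1 PC=9
Step 26: PC=9 exec 'ADD B, 1'. After: A=2 B=-18 C=1 D=0 ZF=0 PC=10
Step 27: PC=10 exec 'MOV D, 6'. After: A=2 B=-18 C=1 D=6 ZF=0 PC=11
Step 28: PC=11 exec 'ADD A, 5'. After: A=7 B=-18 C=1 D=6 ZF=0 PC=12
Step 29: PC=12 exec 'ADD B, 1'. After: A=7 B=-17 C=1 D=6 ZF=0 PC=13
Step 30: PC=13 exec 'MOV C, 3'. After: A=7 B=-17 C=3 D=6 ZF=0 PC=14
Step 31: PC=14 exec 'HALT'. After: A=7 B=-17 C=3 D=6 ZF=0 PC=14 HALTED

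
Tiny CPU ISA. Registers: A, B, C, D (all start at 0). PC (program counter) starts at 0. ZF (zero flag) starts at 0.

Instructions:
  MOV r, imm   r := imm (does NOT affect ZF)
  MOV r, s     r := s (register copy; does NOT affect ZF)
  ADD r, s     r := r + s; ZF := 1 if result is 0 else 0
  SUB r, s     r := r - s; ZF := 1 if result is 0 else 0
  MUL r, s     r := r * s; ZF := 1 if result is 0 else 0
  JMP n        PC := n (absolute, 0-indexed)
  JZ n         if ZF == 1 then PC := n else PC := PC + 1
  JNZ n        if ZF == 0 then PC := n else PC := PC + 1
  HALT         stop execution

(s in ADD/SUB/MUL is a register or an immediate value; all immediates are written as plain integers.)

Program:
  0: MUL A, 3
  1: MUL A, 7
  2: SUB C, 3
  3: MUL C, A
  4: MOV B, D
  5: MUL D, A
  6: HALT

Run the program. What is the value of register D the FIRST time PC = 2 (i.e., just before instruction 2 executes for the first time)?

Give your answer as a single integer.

Step 1: PC=0 exec 'MUL A, 3'. After: A=0 B=0 C=0 D=0 ZF=1 PC=1
Step 2: PC=1 exec 'MUL A, 7'. After: A=0 B=0 C=0 D=0 ZF=1 PC=2
First time PC=2: D=0

0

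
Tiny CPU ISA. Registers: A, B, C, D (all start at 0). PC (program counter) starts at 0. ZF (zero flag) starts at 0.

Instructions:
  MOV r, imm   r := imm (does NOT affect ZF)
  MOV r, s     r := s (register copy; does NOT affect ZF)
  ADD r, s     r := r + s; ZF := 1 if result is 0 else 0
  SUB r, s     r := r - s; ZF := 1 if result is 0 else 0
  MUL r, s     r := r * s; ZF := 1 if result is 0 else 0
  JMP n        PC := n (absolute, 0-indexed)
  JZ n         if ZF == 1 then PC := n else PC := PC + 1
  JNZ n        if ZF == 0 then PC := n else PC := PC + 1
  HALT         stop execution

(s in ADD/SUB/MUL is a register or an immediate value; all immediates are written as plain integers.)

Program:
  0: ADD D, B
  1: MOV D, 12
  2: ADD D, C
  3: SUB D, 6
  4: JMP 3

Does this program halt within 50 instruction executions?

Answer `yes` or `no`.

Answer: no

Derivation:
Step 1: PC=0 exec 'ADD D, B'. After: A=0 B=0 C=0 D=0 ZF=1 PC=1
Step 2: PC=1 exec 'MOV D, 12'. After: A=0 B=0 C=0 D=12 ZF=1 PC=2
Step 3: PC=2 exec 'ADD D, C'. After: A=0 B=0 C=0 D=12 ZF=0 PC=3
Step 4: PC=3 exec 'SUB D, 6'. After: A=0 B=0 C=0 D=6 ZF=0 PC=4
Step 5: PC=4 exec 'JMP 3'. After: A=0 B=0 C=0 D=6 ZF=0 PC=3
Step 6: PC=3 exec 'SUB D, 6'. After: A=0 B=0 C=0 D=0 ZF=1 PC=4
Step 7: PC=4 exec 'JMP 3'. After: A=0 B=0 C=0 D=0 ZF=1 PC=3
Step 8: PC=3 exec 'SUB D, 6'. After: A=0 B=0 C=0 D=-6 ZF=0 PC=4
Step 9: PC=4 exec 'JMP 3'. After: A=0 B=0 C=0 D=-6 ZF=0 PC=3
Step 10: PC=3 exec 'SUB D, 6'. After: A=0 B=0 C=0 D=-12 ZF=0 PC=4
Step 11: PC=4 exec 'JMP 3'. After: A=0 B=0 C=0 D=-12 ZF=0 PC=3
Step 12: PC=3 exec 'SUB D, 6'. After: A=0 B=0 C=0 D=-18 ZF=0 PC=4
Step 13: PC=4 exec 'JMP 3'. After: A=0 B=0 C=0 D=-18 ZF=0 PC=3
Step 14: PC=3 exec 'SUB D, 6'. After: A=0 B=0 C=0 D=-24 ZF=0 PC=4
Step 15: PC=4 exec 'JMP 3'. After: A=0 B=0 C=0 D=-24 ZF=0 PC=3
After 50 steps: not halted. PC revisits the same instructions with no path to HALT; will never halt.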